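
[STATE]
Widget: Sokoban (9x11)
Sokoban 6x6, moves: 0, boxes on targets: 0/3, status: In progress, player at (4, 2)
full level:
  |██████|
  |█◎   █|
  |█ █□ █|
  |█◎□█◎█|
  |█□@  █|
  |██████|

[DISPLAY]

██████   
█◎   █   
█ █□ █   
█◎□█◎█   
█□@  █   
██████   
Moves: 0 
         
         
         
         


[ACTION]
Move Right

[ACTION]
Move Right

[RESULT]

██████   
█◎   █   
█ █□ █   
█◎□█◎█   
█□  @█   
██████   
Moves: 2 
         
         
         
         


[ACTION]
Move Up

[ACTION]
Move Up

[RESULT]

██████   
█◎   █   
█ █□@█   
█◎□█◎█   
█□   █   
██████   
Moves: 4 
         
         
         
         


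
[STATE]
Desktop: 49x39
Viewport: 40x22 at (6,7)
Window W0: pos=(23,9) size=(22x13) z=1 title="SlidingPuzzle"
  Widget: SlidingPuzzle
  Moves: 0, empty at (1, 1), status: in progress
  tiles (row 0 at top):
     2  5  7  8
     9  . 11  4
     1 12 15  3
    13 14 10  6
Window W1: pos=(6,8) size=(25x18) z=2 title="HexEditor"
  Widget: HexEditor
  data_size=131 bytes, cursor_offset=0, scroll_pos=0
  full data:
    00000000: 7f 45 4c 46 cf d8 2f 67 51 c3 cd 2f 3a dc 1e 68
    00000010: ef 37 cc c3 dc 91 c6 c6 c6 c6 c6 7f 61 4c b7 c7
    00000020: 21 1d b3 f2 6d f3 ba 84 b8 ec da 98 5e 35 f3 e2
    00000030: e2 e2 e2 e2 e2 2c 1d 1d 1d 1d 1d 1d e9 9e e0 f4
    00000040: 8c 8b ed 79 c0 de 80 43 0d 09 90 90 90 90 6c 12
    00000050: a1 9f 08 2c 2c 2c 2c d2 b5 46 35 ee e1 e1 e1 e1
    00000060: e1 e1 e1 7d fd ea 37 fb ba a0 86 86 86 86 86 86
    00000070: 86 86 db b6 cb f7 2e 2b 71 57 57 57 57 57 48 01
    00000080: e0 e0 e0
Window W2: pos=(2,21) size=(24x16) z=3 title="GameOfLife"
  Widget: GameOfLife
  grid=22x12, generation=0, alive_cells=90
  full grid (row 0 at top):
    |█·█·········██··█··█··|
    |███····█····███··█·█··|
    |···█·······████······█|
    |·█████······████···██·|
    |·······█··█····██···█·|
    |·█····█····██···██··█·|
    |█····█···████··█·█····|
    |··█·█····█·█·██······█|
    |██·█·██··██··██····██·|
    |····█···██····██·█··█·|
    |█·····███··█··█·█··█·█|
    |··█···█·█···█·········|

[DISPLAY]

                                        
┏━━━━━━━━━━━━━━━━━━━━━━━┓               
┃ HexEditor             ┃━━━━━━━━━━━━━┓ 
┠───────────────────────┨gPuzzle      ┃ 
┃00000000  7F 45 4c 46 c┃─────────────┨ 
┃00000010  ef 37 cc c3 d┃───┬────┬────┃ 
┃00000020  21 1d b3 f2 6┃ 5 │  7 │  8 ┃ 
┃00000030  e2 e2 e2 e2 e┃───┼────┼────┃ 
┃00000040  8c 8b ed 79 c┃   │ 11 │  4 ┃ 
┃00000050  a1 9f 08 2c 2┃───┼────┼────┃ 
┃00000060  e1 e1 e1 7d f┃12 │ 15 │  3 ┃ 
┃00000070  86 86 db b6 c┃───┼────┼────┃ 
┃00000080  e0 e0 e0     ┃14 │ 10 │  6 ┃ 
┃                       ┃───┴────┴────┃ 
━━━━━━━━━━━━━━━━━━━┓    ┃━━━━━━━━━━━━━┛ 
meOfLife           ┃    ┃               
───────────────────┨    ┃               
: 0                ┃    ┃               
·········██··█··█··┃━━━━┛               
····█····███··█·█··┃                    
█·······████······█┃                    
███······████···██·┃                    


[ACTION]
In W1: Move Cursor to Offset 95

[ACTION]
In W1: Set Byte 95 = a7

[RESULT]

                                        
┏━━━━━━━━━━━━━━━━━━━━━━━┓               
┃ HexEditor             ┃━━━━━━━━━━━━━┓ 
┠───────────────────────┨gPuzzle      ┃ 
┃00000000  7f 45 4c 46 c┃─────────────┨ 
┃00000010  ef 37 cc c3 d┃───┬────┬────┃ 
┃00000020  21 1d b3 f2 6┃ 5 │  7 │  8 ┃ 
┃00000030  e2 e2 e2 e2 e┃───┼────┼────┃ 
┃00000040  8c 8b ed 79 c┃   │ 11 │  4 ┃ 
┃00000050  a1 9f 08 2c 2┃───┼────┼────┃ 
┃00000060  e1 e1 e1 7d f┃12 │ 15 │  3 ┃ 
┃00000070  86 86 db b6 c┃───┼────┼────┃ 
┃00000080  e0 e0 e0     ┃14 │ 10 │  6 ┃ 
┃                       ┃───┴────┴────┃ 
━━━━━━━━━━━━━━━━━━━┓    ┃━━━━━━━━━━━━━┛ 
meOfLife           ┃    ┃               
───────────────────┨    ┃               
: 0                ┃    ┃               
·········██··█··█··┃━━━━┛               
····█····███··█·█··┃                    
█·······████······█┃                    
███······████···██·┃                    


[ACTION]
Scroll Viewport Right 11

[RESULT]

                                        
━━━━━━━━━━━━━━━━━━━━━┓                  
exEditor             ┃━━━━━━━━━━━━━┓    
─────────────────────┨gPuzzle      ┃    
000000  7f 45 4c 46 c┃─────────────┨    
000010  ef 37 cc c3 d┃───┬────┬────┃    
000020  21 1d b3 f2 6┃ 5 │  7 │  8 ┃    
000030  e2 e2 e2 e2 e┃───┼────┼────┃    
000040  8c 8b ed 79 c┃   │ 11 │  4 ┃    
000050  a1 9f 08 2c 2┃───┼────┼────┃    
000060  e1 e1 e1 7d f┃12 │ 15 │  3 ┃    
000070  86 86 db b6 c┃───┼────┼────┃    
000080  e0 e0 e0     ┃14 │ 10 │  6 ┃    
                     ┃───┴────┴────┃    
━━━━━━━━━━━━━━━━┓    ┃━━━━━━━━━━━━━┛    
fLife           ┃    ┃                  
────────────────┨    ┃                  
                ┃    ┃                  
······██··█··█··┃━━━━┛                  
·█····███··█·█··┃                       
·····████······█┃                       
······████···██·┃                       


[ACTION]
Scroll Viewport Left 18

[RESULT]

                                        
      ┏━━━━━━━━━━━━━━━━━━━━━━━┓         
      ┃ HexEditor             ┃━━━━━━━━━
      ┠───────────────────────┨gPuzzle  
      ┃00000000  7f 45 4c 46 c┃─────────
      ┃00000010  ef 37 cc c3 d┃───┬────┬
      ┃00000020  21 1d b3 f2 6┃ 5 │  7 │
      ┃00000030  e2 e2 e2 e2 e┃───┼────┼
      ┃00000040  8c 8b ed 79 c┃   │ 11 │
      ┃00000050  a1 9f 08 2c 2┃───┼────┼
      ┃00000060  e1 e1 e1 7d f┃12 │ 15 │
      ┃00000070  86 86 db b6 c┃───┼────┼
      ┃00000080  e0 e0 e0     ┃14 │ 10 │
      ┃                       ┃───┴────┴
  ┏━━━━━━━━━━━━━━━━━━━━━━┓    ┃━━━━━━━━━
  ┃ GameOfLife           ┃    ┃         
  ┠──────────────────────┨    ┃         
  ┃Gen: 0                ┃    ┃         
  ┃█·█·········██··█··█··┃━━━━┛         
  ┃███····█····███··█·█··┃              
  ┃···█·······████······█┃              
  ┃·█████······████···██·┃              


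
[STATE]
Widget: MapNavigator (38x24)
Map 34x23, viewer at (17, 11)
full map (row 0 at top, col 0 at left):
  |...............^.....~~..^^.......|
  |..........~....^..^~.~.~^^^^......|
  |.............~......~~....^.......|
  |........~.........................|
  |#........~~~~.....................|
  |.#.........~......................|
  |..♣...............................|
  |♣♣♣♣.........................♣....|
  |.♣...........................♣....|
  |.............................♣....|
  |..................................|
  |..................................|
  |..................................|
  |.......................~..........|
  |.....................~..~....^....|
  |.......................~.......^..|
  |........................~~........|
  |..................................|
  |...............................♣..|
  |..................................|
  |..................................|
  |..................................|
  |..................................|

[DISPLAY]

                                      
  ...............^.....~~..^^.......  
  ..........~....^..^~.~.~^^^^......  
  .............~......~~....^.......  
  ........~.........................  
  #........~~~~.....................  
  .#.........~......................  
  ..♣...............................  
  ♣♣♣♣.........................♣....  
  .♣...........................♣....  
  .............................♣....  
  ..................................  
  .................@................  
  ..................................  
  .......................~..........  
  .....................~..~....^....  
  .......................~.......^..  
  ........................~~........  
  ..................................  
  ...............................♣..  
  ..................................  
  ..................................  
  ..................................  
  ..................................  


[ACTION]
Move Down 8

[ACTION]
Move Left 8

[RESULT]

          ♣♣♣♣........................
          .♣..........................
          ............................
          ............................
          ............................
          ............................
          .......................~....
          .....................~..~...
          .......................~....
          ........................~~..
          ............................
          ............................
          .........@..................
          ............................
          ............................
          ............................
                                      
                                      
                                      
                                      
                                      
                                      
                                      
                                      


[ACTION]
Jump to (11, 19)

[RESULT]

        ♣♣♣♣.........................♣
        .♣...........................♣
        .............................♣
        ..............................
        ..............................
        ..............................
        .......................~......
        .....................~..~....^
        .......................~......
        ........................~~....
        ..............................
        ..............................
        ...........@..................
        ..............................
        ..............................
        ..............................
                                      
                                      
                                      
                                      
                                      
                                      
                                      
                                      


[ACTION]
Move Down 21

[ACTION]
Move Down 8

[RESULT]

        ..............................
        ..............................
        ..............................
        .......................~......
        .....................~..~....^
        .......................~......
        ........................~~....
        ..............................
        ..............................
        ..............................
        ..............................
        ..............................
        ...........@..................
                                      
                                      
                                      
                                      
                                      
                                      
                                      
                                      
                                      
                                      
                                      


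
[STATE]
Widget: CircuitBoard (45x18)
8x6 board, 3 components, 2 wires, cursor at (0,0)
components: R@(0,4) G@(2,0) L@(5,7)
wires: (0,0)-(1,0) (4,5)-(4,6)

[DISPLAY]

   0 1 2 3 4 5 6 7                           
0  [.]              R                        
    │                                        
1   ·                                        
                                             
2   G                                        
                                             
3                                            
                                             
4                       · ─ ·                
                                             
5                               L            
Cursor: (0,0)                                
                                             
                                             
                                             
                                             
                                             


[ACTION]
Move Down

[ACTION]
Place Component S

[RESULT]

   0 1 2 3 4 5 6 7                           
0   ·               R                        
    │                                        
1  [S]                                       
                                             
2   G                                        
                                             
3                                            
                                             
4                       · ─ ·                
                                             
5                               L            
Cursor: (1,0)                                
                                             
                                             
                                             
                                             
                                             


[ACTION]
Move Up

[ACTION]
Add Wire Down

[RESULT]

   0 1 2 3 4 5 6 7                           
0  [.]              R                        
    │                                        
1   S                                        
                                             
2   G                                        
                                             
3                                            
                                             
4                       · ─ ·                
                                             
5                               L            
Cursor: (0,0)                                
                                             
                                             
                                             
                                             
                                             


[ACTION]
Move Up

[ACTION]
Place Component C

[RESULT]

   0 1 2 3 4 5 6 7                           
0  [C]              R                        
    │                                        
1   S                                        
                                             
2   G                                        
                                             
3                                            
                                             
4                       · ─ ·                
                                             
5                               L            
Cursor: (0,0)                                
                                             
                                             
                                             
                                             
                                             


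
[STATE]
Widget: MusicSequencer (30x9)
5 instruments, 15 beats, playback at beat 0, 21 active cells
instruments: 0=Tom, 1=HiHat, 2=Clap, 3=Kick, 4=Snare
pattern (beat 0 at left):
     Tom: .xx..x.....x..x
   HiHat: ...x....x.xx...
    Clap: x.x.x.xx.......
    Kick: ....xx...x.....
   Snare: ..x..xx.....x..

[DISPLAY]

      ▼12345678901234         
   Tom·██··█·····█··█         
 HiHat···█····█·██···         
  Clap█·█·█·██·······         
  Kick····██···█·····         
 Snare··█··██·····█··         
                              
                              
                              


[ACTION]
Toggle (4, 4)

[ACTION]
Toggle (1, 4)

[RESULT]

      ▼12345678901234         
   Tom·██··█·····█··█         
 HiHat···██···█·██···         
  Clap█·█·█·██·······         
  Kick····██···█·····         
 Snare··█·███·····█··         
                              
                              
                              


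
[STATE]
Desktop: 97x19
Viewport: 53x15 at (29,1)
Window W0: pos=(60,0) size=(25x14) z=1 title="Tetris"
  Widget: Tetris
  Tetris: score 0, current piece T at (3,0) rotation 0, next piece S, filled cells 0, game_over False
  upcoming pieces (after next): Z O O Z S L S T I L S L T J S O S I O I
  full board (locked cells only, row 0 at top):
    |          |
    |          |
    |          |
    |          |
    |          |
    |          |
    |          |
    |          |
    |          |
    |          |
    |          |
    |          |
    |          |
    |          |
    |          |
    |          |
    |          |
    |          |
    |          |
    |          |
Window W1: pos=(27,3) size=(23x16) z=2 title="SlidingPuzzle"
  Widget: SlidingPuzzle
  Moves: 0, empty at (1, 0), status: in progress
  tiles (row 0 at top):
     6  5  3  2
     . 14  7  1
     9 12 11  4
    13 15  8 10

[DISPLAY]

                               ┃ Tetris              
                               ┠─────────────────────
━━━━━━━━━━━━━━━━━━━━┓          ┃          │Next:     
SlidingPuzzle       ┃          ┃          │ ░░       
────────────────────┨          ┃          │░░        
────┬────┬────┬────┐┃          ┃          │          
  6 │  5 │  3 │  2 │┃          ┃          │          
────┼────┼────┼────┤┃          ┃          │          
    │ 14 │  7 │  1 │┃          ┃          │Score:    
────┼────┼────┼────┤┃          ┃          │0         
  9 │ 12 │ 11 │  4 │┃          ┃          │          
────┼────┼────┼────┤┃          ┃          │          
 13 │ 15 │  8 │ 10 │┃          ┗━━━━━━━━━━━━━━━━━━━━━
────┴────┴────┴────┘┃                                
oves: 0             ┃                                


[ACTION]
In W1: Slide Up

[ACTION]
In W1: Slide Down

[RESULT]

                               ┃ Tetris              
                               ┠─────────────────────
━━━━━━━━━━━━━━━━━━━━┓          ┃          │Next:     
SlidingPuzzle       ┃          ┃          │ ░░       
────────────────────┨          ┃          │░░        
────┬────┬────┬────┐┃          ┃          │          
  6 │  5 │  3 │  2 │┃          ┃          │          
────┼────┼────┼────┤┃          ┃          │          
    │ 14 │  7 │  1 │┃          ┃          │Score:    
────┼────┼────┼────┤┃          ┃          │0         
  9 │ 12 │ 11 │  4 │┃          ┃          │          
────┼────┼────┼────┤┃          ┃          │          
 13 │ 15 │  8 │ 10 │┃          ┗━━━━━━━━━━━━━━━━━━━━━
────┴────┴────┴────┘┃                                
oves: 2             ┃                                


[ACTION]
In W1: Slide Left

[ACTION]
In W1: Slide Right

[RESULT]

                               ┃ Tetris              
                               ┠─────────────────────
━━━━━━━━━━━━━━━━━━━━┓          ┃          │Next:     
SlidingPuzzle       ┃          ┃          │ ░░       
────────────────────┨          ┃          │░░        
────┬────┬────┬────┐┃          ┃          │          
  6 │  5 │  3 │  2 │┃          ┃          │          
────┼────┼────┼────┤┃          ┃          │          
    │ 14 │  7 │  1 │┃          ┃          │Score:    
────┼────┼────┼────┤┃          ┃          │0         
  9 │ 12 │ 11 │  4 │┃          ┃          │          
────┼────┼────┼────┤┃          ┃          │          
 13 │ 15 │  8 │ 10 │┃          ┗━━━━━━━━━━━━━━━━━━━━━
────┴────┴────┴────┘┃                                
oves: 4             ┃                                


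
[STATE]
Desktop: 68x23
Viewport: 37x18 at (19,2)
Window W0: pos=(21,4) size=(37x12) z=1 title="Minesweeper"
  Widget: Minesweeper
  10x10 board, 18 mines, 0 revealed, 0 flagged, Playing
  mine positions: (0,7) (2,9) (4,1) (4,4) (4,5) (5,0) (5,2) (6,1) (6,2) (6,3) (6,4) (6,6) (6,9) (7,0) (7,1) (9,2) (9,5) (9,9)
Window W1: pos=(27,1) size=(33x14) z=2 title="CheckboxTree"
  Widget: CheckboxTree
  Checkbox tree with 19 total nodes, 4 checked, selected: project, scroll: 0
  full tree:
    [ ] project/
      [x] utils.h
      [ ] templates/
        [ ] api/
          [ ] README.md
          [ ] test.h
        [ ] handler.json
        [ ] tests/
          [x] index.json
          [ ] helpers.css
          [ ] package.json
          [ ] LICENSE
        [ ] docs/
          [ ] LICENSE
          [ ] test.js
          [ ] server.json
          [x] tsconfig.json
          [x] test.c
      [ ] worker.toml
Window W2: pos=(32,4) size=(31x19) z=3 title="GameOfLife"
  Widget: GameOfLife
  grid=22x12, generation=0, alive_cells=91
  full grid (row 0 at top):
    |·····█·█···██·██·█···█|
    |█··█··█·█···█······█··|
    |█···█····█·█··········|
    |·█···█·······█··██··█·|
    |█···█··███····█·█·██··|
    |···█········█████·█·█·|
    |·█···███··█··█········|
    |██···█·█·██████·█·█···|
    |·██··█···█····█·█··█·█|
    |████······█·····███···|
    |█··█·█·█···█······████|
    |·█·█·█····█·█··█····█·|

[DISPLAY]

        ┃ CheckboxTree               
        ┠────────────────────────────
  ┏━━━━━┃>[-]┏━━━━━━━━━━━━━━━━━━━━━━━
  ┃ Mine┃   [┃ GameOfLife            
  ┠─────┃   [┠───────────────────────
  ┃■■■■■┃    ┃Gen: 0                 
  ┃■■■■■┃    ┃·····█·█···██·██·█···█ 
  ┃■■■■■┃    ┃█··█··█·█···█······█·· 
  ┃■■■■■┃    ┃█···█····█·█·········· 
  ┃■■■■■┃    ┃·█···█·······█··██··█· 
  ┃■■■■■┃    ┃█···█··███····█·█·██·· 
  ┃■■■■■┃    ┃···█········█████·█·█· 
  ┃■■■■■┗━━━━┃·█···███··█··█········ 
  ┗━━━━━━━━━━┃██···█·█·██████·█·█··· 
             ┃·██··█···█····█·█··█·█ 
             ┃████······█·····███··· 
             ┃█··█·█·█···█······████ 
             ┃·█·█·█····█·█··█····█· 


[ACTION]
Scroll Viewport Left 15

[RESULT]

                       ┃ CheckboxTree
                       ┠─────────────
                 ┏━━━━━┃>[-]┏━━━━━━━━
                 ┃ Mine┃   [┃ GameOfL
                 ┠─────┃   [┠────────
                 ┃■■■■■┃    ┃Gen: 0  
                 ┃■■■■■┃    ┃·····█·█
                 ┃■■■■■┃    ┃█··█··█·
                 ┃■■■■■┃    ┃█···█···
                 ┃■■■■■┃    ┃·█···█··
                 ┃■■■■■┃    ┃█···█··█
                 ┃■■■■■┃    ┃···█····
                 ┃■■■■■┗━━━━┃·█···███
                 ┗━━━━━━━━━━┃██···█·█
                            ┃·██··█··
                            ┃████····
                            ┃█··█·█·█
                            ┃·█·█·█··


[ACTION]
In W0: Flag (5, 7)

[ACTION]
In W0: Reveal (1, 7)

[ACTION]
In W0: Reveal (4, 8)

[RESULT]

                       ┃ CheckboxTree
                       ┠─────────────
                 ┏━━━━━┃>[-]┏━━━━━━━━
                 ┃ Mine┃   [┃ GameOfL
                 ┠─────┃   [┠────────
                 ┃     ┃    ┃Gen: 0  
                 ┃     ┃    ┃·····█·█
                 ┃     ┃    ┃█··█··█·
                 ┃11112┃    ┃█···█···
                 ┃■■■■■┃    ┃·█···█··
                 ┃■■■■■┃    ┃█···█··█
                 ┃■■■■■┃    ┃···█····
                 ┃■■■■■┗━━━━┃·█···███
                 ┗━━━━━━━━━━┃██···█·█
                            ┃·██··█··
                            ┃████····
                            ┃█··█·█·█
                            ┃·█·█·█··


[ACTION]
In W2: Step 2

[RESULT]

                       ┃ CheckboxTree
                       ┠─────────────
                 ┏━━━━━┃>[-]┏━━━━━━━━
                 ┃ Mine┃   [┃ GameOfL
                 ┠─────┃   [┠────────
                 ┃     ┃    ┃Gen: 2  
                 ┃     ┃    ┃········
                 ┃     ┃    ┃····█···
                 ┃11112┃    ┃██·█···█
                 ┃■■■■■┃    ┃██·█····
                 ┃■■■■■┃    ┃···█····
                 ┃■■■■■┃    ┃·█····██
                 ┃■■■■■┗━━━━┃██·····█
                 ┗━━━━━━━━━━┃█·█·····
                            ┃···█··█·
                            ┃··██··█·
                            ┃·███·███
                            ┃········


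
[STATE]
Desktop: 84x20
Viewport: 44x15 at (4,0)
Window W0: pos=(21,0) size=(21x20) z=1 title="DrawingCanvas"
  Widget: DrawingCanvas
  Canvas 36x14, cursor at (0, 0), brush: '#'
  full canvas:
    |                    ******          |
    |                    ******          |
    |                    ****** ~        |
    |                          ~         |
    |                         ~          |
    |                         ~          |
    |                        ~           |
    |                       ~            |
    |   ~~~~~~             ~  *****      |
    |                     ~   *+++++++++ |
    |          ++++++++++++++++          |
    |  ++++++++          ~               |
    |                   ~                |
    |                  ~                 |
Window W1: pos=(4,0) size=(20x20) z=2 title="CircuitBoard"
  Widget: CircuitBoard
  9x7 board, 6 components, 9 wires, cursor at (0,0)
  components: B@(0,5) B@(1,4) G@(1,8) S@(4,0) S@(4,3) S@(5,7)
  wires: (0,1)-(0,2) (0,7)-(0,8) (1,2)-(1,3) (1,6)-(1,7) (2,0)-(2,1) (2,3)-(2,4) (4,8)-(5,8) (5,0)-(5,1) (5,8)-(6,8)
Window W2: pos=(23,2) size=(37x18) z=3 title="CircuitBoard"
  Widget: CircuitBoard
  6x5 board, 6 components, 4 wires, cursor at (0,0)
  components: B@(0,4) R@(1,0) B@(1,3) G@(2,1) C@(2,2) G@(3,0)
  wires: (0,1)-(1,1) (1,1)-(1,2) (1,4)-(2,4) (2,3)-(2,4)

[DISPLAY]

┏━━━━━━━━━━━━━━━━━━┓━━━━━━━━━━━━━━━━━┓      
┃ CircuitBoard     ┃rawingCanvas     ┃      
┠──────────────────┏━━━━━━━━━━━━━━━━━━━━━━━━
┃   0 1 2 3 4 5 6 7┃ CircuitBoard           
┃0  [.]  · ─ ·     ┠────────────────────────
┃                  ┃   0 1 2 3 4 5          
┃1           · ─ · ┃0  [.]  ·           B   
┃                  ┃        │               
┃2   · ─ ·       · ┃1   R   · ─ ·   B   ·   
┃                  ┃                    │   
┃3                 ┃2       G   C   · ─ ·   
┃                  ┃                        
┃4   S           S ┃3   G                   
┃                  ┃                        
┃5   · ─ ·         ┃4                       


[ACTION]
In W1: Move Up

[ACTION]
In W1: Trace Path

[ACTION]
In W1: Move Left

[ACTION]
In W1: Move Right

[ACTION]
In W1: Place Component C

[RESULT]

┏━━━━━━━━━━━━━━━━━━┓━━━━━━━━━━━━━━━━━┓      
┃ CircuitBoard     ┃rawingCanvas     ┃      
┠──────────────────┏━━━━━━━━━━━━━━━━━━━━━━━━
┃   0 1 2 3 4 5 6 7┃ CircuitBoard           
┃0      [C]─ ·     ┠────────────────────────
┃                  ┃   0 1 2 3 4 5          
┃1           · ─ · ┃0  [.]  ·           B   
┃                  ┃        │               
┃2   · ─ ·       · ┃1   R   · ─ ·   B   ·   
┃                  ┃                    │   
┃3                 ┃2       G   C   · ─ ·   
┃                  ┃                        
┃4   S           S ┃3   G                   
┃                  ┃                        
┃5   · ─ ·         ┃4                       


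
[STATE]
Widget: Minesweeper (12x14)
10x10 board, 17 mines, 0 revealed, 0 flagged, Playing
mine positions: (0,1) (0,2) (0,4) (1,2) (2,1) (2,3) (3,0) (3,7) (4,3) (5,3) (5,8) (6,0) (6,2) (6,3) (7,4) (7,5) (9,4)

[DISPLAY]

■■■■■■■■■■  
■■■■■■■■■■  
■■■■■■■■■■  
■■■■■■■■■■  
■■■■■■■■■■  
■■■■■■■■■■  
■■■■■■■■■■  
■■■■■■■■■■  
■■■■■■■■■■  
■■■■■■■■■■  
            
            
            
            


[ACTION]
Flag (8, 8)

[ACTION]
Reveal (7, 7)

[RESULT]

■■■■■■■■■■  
■■■■■■■■■■  
■■■■■■■■■■  
■■■■■■■■■■  
■■■■■■■■■■  
■■■■■■■■■■  
■■■■■■1111  
■■■■■■1     
■■■■■31     
■■■■■1      
            
            
            
            


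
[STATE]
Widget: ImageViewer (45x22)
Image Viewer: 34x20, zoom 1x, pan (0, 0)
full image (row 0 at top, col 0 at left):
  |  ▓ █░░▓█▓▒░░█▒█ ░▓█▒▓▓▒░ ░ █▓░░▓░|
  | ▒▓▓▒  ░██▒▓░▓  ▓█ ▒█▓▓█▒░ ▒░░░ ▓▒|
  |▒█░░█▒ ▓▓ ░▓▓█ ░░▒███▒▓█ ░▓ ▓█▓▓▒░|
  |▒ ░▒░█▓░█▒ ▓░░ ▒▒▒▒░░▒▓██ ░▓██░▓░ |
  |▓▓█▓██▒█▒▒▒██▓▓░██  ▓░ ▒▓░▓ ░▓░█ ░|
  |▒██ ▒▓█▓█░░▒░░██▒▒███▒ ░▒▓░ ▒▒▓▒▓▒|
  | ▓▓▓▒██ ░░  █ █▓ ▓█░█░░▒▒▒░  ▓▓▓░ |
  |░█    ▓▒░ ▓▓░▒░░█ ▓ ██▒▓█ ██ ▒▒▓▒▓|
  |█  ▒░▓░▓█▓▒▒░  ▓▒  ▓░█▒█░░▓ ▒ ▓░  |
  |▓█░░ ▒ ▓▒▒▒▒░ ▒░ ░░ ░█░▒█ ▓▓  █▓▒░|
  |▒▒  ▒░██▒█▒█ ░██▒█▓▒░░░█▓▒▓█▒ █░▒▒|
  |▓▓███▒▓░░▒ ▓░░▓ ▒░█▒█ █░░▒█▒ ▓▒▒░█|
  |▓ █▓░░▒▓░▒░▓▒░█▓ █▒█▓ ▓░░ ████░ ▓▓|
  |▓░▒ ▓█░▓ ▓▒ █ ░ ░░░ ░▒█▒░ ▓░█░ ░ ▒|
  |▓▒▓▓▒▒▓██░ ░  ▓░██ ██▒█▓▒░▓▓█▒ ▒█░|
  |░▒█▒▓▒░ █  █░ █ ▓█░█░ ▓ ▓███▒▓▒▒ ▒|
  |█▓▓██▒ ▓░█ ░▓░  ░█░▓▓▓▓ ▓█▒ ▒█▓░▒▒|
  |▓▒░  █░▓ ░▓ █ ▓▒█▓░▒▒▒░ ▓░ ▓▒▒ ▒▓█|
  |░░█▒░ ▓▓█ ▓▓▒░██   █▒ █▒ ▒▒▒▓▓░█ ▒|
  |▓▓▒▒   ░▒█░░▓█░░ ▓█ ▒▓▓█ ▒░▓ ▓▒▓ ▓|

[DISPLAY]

  ▓ █░░▓█▓▒░░█▒█ ░▓█▒▓▓▒░ ░ █▓░░▓░           
 ▒▓▓▒  ░██▒▓░▓  ▓█ ▒█▓▓█▒░ ▒░░░ ▓▒           
▒█░░█▒ ▓▓ ░▓▓█ ░░▒███▒▓█ ░▓ ▓█▓▓▒░           
▒ ░▒░█▓░█▒ ▓░░ ▒▒▒▒░░▒▓██ ░▓██░▓░            
▓▓█▓██▒█▒▒▒██▓▓░██  ▓░ ▒▓░▓ ░▓░█ ░           
▒██ ▒▓█▓█░░▒░░██▒▒███▒ ░▒▓░ ▒▒▓▒▓▒           
 ▓▓▓▒██ ░░  █ █▓ ▓█░█░░▒▒▒░  ▓▓▓░            
░█    ▓▒░ ▓▓░▒░░█ ▓ ██▒▓█ ██ ▒▒▓▒▓           
█  ▒░▓░▓█▓▒▒░  ▓▒  ▓░█▒█░░▓ ▒ ▓░             
▓█░░ ▒ ▓▒▒▒▒░ ▒░ ░░ ░█░▒█ ▓▓  █▓▒░           
▒▒  ▒░██▒█▒█ ░██▒█▓▒░░░█▓▒▓█▒ █░▒▒           
▓▓███▒▓░░▒ ▓░░▓ ▒░█▒█ █░░▒█▒ ▓▒▒░█           
▓ █▓░░▒▓░▒░▓▒░█▓ █▒█▓ ▓░░ ████░ ▓▓           
▓░▒ ▓█░▓ ▓▒ █ ░ ░░░ ░▒█▒░ ▓░█░ ░ ▒           
▓▒▓▓▒▒▓██░ ░  ▓░██ ██▒█▓▒░▓▓█▒ ▒█░           
░▒█▒▓▒░ █  █░ █ ▓█░█░ ▓ ▓███▒▓▒▒ ▒           
█▓▓██▒ ▓░█ ░▓░  ░█░▓▓▓▓ ▓█▒ ▒█▓░▒▒           
▓▒░  █░▓ ░▓ █ ▓▒█▓░▒▒▒░ ▓░ ▓▒▒ ▒▓█           
░░█▒░ ▓▓█ ▓▓▒░██   █▒ █▒ ▒▒▒▓▓░█ ▒           
▓▓▒▒   ░▒█░░▓█░░ ▓█ ▒▓▓█ ▒░▓ ▓▒▓ ▓           
                                             
                                             


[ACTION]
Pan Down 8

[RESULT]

█  ▒░▓░▓█▓▒▒░  ▓▒  ▓░█▒█░░▓ ▒ ▓░             
▓█░░ ▒ ▓▒▒▒▒░ ▒░ ░░ ░█░▒█ ▓▓  █▓▒░           
▒▒  ▒░██▒█▒█ ░██▒█▓▒░░░█▓▒▓█▒ █░▒▒           
▓▓███▒▓░░▒ ▓░░▓ ▒░█▒█ █░░▒█▒ ▓▒▒░█           
▓ █▓░░▒▓░▒░▓▒░█▓ █▒█▓ ▓░░ ████░ ▓▓           
▓░▒ ▓█░▓ ▓▒ █ ░ ░░░ ░▒█▒░ ▓░█░ ░ ▒           
▓▒▓▓▒▒▓██░ ░  ▓░██ ██▒█▓▒░▓▓█▒ ▒█░           
░▒█▒▓▒░ █  █░ █ ▓█░█░ ▓ ▓███▒▓▒▒ ▒           
█▓▓██▒ ▓░█ ░▓░  ░█░▓▓▓▓ ▓█▒ ▒█▓░▒▒           
▓▒░  █░▓ ░▓ █ ▓▒█▓░▒▒▒░ ▓░ ▓▒▒ ▒▓█           
░░█▒░ ▓▓█ ▓▓▒░██   █▒ █▒ ▒▒▒▓▓░█ ▒           
▓▓▒▒   ░▒█░░▓█░░ ▓█ ▒▓▓█ ▒░▓ ▓▒▓ ▓           
                                             
                                             
                                             
                                             
                                             
                                             
                                             
                                             
                                             
                                             


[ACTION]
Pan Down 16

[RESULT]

                                             
                                             
                                             
                                             
                                             
                                             
                                             
                                             
                                             
                                             
                                             
                                             
                                             
                                             
                                             
                                             
                                             
                                             
                                             
                                             
                                             
                                             


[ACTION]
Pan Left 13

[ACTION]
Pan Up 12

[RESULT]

▓ █▓░░▒▓░▒░▓▒░█▓ █▒█▓ ▓░░ ████░ ▓▓           
▓░▒ ▓█░▓ ▓▒ █ ░ ░░░ ░▒█▒░ ▓░█░ ░ ▒           
▓▒▓▓▒▒▓██░ ░  ▓░██ ██▒█▓▒░▓▓█▒ ▒█░           
░▒█▒▓▒░ █  █░ █ ▓█░█░ ▓ ▓███▒▓▒▒ ▒           
█▓▓██▒ ▓░█ ░▓░  ░█░▓▓▓▓ ▓█▒ ▒█▓░▒▒           
▓▒░  █░▓ ░▓ █ ▓▒█▓░▒▒▒░ ▓░ ▓▒▒ ▒▓█           
░░█▒░ ▓▓█ ▓▓▒░██   █▒ █▒ ▒▒▒▓▓░█ ▒           
▓▓▒▒   ░▒█░░▓█░░ ▓█ ▒▓▓█ ▒░▓ ▓▒▓ ▓           
                                             
                                             
                                             
                                             
                                             
                                             
                                             
                                             
                                             
                                             
                                             
                                             
                                             
                                             
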